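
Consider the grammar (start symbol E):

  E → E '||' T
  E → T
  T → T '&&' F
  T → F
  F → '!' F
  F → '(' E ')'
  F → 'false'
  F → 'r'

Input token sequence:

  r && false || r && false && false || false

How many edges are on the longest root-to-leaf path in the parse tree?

6

[E [E [E [T [T [F r]] && [F false]]] || [T [T [T [F r]] && [F false]] && [F false]]] || [T [F false]]]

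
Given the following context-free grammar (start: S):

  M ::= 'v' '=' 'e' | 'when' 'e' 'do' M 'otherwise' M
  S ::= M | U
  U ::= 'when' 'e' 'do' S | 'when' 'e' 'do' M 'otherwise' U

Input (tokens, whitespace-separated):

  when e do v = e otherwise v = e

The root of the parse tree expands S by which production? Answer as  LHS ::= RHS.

S ::= M

[S [M when e do [M v = e] otherwise [M v = e]]]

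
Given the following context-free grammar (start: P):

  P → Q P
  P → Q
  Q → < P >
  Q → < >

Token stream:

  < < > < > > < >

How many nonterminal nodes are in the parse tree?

[P [Q < [P [Q < >] [P [Q < >]]] >] [P [Q < >]]]

8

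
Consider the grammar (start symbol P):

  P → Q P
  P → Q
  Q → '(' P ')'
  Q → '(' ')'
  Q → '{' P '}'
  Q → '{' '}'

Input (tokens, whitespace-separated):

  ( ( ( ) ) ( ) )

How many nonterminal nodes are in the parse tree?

8

[P [Q ( [P [Q ( [P [Q ( )]] )] [P [Q ( )]]] )]]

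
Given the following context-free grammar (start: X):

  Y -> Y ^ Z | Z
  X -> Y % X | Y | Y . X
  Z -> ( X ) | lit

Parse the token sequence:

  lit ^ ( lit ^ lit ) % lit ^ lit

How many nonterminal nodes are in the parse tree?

[X [Y [Y [Z lit]] ^ [Z ( [X [Y [Y [Z lit]] ^ [Z lit]]] )]] % [X [Y [Y [Z lit]] ^ [Z lit]]]]

15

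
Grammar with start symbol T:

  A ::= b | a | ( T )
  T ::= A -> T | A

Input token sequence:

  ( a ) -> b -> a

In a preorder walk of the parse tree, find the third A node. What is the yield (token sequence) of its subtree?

[T [A ( [T [A a]] )] -> [T [A b] -> [T [A a]]]]

b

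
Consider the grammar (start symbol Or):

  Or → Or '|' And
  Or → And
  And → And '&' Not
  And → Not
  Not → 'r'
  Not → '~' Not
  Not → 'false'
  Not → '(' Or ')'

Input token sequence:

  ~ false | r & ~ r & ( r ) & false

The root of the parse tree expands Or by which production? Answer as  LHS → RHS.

[Or [Or [And [Not ~ [Not false]]]] | [And [And [And [And [Not r]] & [Not ~ [Not r]]] & [Not ( [Or [And [Not r]]] )]] & [Not false]]]

Or → Or '|' And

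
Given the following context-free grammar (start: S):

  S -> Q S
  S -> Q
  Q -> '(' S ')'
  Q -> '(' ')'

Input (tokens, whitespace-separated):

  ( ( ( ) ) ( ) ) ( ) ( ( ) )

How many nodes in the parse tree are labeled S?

7

[S [Q ( [S [Q ( [S [Q ( )]] )] [S [Q ( )]]] )] [S [Q ( )] [S [Q ( [S [Q ( )]] )]]]]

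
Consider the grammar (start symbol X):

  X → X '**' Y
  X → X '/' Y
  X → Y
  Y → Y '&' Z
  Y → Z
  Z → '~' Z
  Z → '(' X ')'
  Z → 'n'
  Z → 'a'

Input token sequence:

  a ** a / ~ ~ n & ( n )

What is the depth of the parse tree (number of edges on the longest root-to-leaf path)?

6

[X [X [X [Y [Z a]]] ** [Y [Z a]]] / [Y [Y [Z ~ [Z ~ [Z n]]]] & [Z ( [X [Y [Z n]]] )]]]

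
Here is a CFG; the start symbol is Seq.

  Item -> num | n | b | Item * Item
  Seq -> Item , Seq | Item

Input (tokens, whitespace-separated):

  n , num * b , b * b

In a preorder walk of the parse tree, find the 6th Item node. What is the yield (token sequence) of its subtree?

[Seq [Item n] , [Seq [Item [Item num] * [Item b]] , [Seq [Item [Item b] * [Item b]]]]]

b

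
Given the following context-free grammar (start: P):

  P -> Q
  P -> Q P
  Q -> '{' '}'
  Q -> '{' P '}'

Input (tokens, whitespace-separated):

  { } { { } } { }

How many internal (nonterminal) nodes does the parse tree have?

[P [Q { }] [P [Q { [P [Q { }]] }] [P [Q { }]]]]

8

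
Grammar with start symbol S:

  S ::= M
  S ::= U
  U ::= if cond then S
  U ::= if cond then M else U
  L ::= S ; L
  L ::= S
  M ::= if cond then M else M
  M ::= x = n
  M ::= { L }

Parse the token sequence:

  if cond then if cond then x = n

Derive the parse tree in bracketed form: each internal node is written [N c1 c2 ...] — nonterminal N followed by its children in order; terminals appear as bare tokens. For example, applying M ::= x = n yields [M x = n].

S
U
if cond then S
if cond then U
if cond then if cond then S
if cond then if cond then M
if cond then if cond then x = n

[S [U if cond then [S [U if cond then [S [M x = n]]]]]]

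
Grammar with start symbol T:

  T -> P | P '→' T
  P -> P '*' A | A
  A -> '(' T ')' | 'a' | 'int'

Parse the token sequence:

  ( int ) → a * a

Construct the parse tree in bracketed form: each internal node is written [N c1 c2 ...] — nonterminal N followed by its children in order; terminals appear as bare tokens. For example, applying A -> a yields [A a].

[T [P [A ( [T [P [A int]]] )]] → [T [P [P [A a]] * [A a]]]]

T
P → T
A → T
( T ) → T
( P ) → T
( A ) → T
( int ) → T
( int ) → P
( int ) → P * A
( int ) → A * A
( int ) → a * A
( int ) → a * a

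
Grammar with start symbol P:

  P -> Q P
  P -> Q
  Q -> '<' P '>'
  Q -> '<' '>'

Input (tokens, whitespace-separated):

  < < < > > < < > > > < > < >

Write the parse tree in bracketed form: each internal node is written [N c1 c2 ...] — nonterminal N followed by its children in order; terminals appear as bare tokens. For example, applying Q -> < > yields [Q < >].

[P [Q < [P [Q < [P [Q < >]] >] [P [Q < [P [Q < >]] >]]] >] [P [Q < >] [P [Q < >]]]]

P
Q P
< P > P
< Q P > P
< < P > P > P
< < Q > P > P
< < < > > P > P
< < < > > Q > P
< < < > > < P > > P
< < < > > < Q > > P
< < < > > < < > > > P
< < < > > < < > > > Q P
< < < > > < < > > > < > P
< < < > > < < > > > < > Q
< < < > > < < > > > < > < >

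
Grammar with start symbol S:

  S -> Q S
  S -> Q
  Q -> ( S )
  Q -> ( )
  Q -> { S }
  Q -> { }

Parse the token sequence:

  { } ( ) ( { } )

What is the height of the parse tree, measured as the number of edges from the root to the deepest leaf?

6

[S [Q { }] [S [Q ( )] [S [Q ( [S [Q { }]] )]]]]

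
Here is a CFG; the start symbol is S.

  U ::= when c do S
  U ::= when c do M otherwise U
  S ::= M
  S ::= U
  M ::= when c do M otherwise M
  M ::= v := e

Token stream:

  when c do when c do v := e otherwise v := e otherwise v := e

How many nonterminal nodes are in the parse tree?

6

[S [M when c do [M when c do [M v := e] otherwise [M v := e]] otherwise [M v := e]]]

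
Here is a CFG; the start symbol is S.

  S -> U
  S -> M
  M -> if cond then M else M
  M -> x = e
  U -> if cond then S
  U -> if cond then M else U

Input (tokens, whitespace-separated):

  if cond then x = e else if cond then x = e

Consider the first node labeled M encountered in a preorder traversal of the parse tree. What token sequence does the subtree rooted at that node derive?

x = e

[S [U if cond then [M x = e] else [U if cond then [S [M x = e]]]]]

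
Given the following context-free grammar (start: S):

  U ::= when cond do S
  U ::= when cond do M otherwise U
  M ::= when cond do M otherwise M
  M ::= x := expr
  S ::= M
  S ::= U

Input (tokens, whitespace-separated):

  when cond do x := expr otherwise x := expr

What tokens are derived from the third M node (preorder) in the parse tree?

[S [M when cond do [M x := expr] otherwise [M x := expr]]]

x := expr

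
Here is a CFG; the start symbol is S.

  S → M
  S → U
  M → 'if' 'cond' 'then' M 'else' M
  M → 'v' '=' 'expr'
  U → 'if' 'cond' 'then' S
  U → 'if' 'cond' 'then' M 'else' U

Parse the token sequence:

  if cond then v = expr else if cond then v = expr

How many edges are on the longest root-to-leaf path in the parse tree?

5

[S [U if cond then [M v = expr] else [U if cond then [S [M v = expr]]]]]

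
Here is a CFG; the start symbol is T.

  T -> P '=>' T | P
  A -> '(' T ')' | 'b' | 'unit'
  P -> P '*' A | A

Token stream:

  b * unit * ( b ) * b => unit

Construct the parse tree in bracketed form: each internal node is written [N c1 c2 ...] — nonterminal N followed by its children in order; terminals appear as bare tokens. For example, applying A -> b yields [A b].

T
P => T
P * A => T
P * A * A => T
P * A * A * A => T
A * A * A * A => T
b * A * A * A => T
b * unit * A * A => T
b * unit * ( T ) * A => T
b * unit * ( P ) * A => T
b * unit * ( A ) * A => T
b * unit * ( b ) * A => T
b * unit * ( b ) * b => T
b * unit * ( b ) * b => P
b * unit * ( b ) * b => A
b * unit * ( b ) * b => unit

[T [P [P [P [P [A b]] * [A unit]] * [A ( [T [P [A b]]] )]] * [A b]] => [T [P [A unit]]]]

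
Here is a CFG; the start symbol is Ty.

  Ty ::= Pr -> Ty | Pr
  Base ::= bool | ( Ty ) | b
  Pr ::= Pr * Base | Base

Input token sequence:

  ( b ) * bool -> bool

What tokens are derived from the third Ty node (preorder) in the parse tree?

bool

[Ty [Pr [Pr [Base ( [Ty [Pr [Base b]]] )]] * [Base bool]] -> [Ty [Pr [Base bool]]]]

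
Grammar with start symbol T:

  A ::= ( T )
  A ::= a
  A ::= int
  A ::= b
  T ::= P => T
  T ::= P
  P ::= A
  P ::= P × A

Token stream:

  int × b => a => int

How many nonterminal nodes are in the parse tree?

[T [P [P [A int]] × [A b]] => [T [P [A a]] => [T [P [A int]]]]]

11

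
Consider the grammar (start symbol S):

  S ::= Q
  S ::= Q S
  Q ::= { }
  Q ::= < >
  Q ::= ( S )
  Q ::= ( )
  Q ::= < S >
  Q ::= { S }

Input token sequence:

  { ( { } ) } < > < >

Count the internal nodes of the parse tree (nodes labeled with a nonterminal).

[S [Q { [S [Q ( [S [Q { }]] )]] }] [S [Q < >] [S [Q < >]]]]

10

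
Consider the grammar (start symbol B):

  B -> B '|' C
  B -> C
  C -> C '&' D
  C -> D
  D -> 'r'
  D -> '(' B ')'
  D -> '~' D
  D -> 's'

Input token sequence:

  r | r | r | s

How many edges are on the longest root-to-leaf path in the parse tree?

[B [B [B [B [C [D r]]] | [C [D r]]] | [C [D r]]] | [C [D s]]]

6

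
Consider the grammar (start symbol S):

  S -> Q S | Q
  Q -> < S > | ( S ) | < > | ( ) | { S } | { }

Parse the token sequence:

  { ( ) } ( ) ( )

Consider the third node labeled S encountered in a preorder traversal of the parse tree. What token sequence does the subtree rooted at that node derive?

[S [Q { [S [Q ( )]] }] [S [Q ( )] [S [Q ( )]]]]

( ) ( )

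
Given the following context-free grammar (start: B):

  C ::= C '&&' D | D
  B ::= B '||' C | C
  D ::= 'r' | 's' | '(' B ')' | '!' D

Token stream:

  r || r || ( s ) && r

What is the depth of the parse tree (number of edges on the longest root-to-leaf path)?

7

[B [B [B [C [D r]]] || [C [D r]]] || [C [C [D ( [B [C [D s]]] )]] && [D r]]]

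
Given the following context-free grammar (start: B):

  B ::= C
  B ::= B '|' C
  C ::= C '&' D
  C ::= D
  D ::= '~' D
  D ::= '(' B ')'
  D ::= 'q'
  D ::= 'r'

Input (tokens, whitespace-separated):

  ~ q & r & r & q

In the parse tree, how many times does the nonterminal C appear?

4

[B [C [C [C [C [D ~ [D q]]] & [D r]] & [D r]] & [D q]]]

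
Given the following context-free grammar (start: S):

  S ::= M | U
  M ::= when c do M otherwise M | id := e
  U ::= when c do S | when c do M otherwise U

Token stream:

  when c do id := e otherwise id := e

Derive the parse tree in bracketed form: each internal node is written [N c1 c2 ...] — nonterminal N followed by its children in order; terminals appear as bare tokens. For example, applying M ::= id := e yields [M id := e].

[S [M when c do [M id := e] otherwise [M id := e]]]

S
M
when c do M otherwise M
when c do id := e otherwise M
when c do id := e otherwise id := e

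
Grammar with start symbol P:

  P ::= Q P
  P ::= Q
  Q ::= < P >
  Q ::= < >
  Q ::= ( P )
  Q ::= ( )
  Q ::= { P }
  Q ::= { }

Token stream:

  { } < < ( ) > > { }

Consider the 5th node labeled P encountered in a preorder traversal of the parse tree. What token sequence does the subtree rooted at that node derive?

{ }

[P [Q { }] [P [Q < [P [Q < [P [Q ( )]] >]] >] [P [Q { }]]]]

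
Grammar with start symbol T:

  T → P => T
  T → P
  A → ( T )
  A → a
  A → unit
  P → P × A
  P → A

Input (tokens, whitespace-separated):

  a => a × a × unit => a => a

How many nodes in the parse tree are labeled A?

[T [P [A a]] => [T [P [P [P [A a]] × [A a]] × [A unit]] => [T [P [A a]] => [T [P [A a]]]]]]

6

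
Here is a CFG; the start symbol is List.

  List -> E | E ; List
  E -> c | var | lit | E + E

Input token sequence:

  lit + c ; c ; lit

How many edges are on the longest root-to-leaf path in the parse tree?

4

[List [E [E lit] + [E c]] ; [List [E c] ; [List [E lit]]]]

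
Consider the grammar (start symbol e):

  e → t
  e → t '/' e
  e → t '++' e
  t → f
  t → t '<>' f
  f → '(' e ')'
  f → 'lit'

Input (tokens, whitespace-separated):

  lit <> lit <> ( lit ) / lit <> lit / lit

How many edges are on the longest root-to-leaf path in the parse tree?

6

[e [t [t [t [f lit]] <> [f lit]] <> [f ( [e [t [f lit]]] )]] / [e [t [t [f lit]] <> [f lit]] / [e [t [f lit]]]]]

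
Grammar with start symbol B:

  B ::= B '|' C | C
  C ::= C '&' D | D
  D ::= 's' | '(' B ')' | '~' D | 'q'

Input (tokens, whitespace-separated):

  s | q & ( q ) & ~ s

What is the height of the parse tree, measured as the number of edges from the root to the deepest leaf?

7

[B [B [C [D s]]] | [C [C [C [D q]] & [D ( [B [C [D q]]] )]] & [D ~ [D s]]]]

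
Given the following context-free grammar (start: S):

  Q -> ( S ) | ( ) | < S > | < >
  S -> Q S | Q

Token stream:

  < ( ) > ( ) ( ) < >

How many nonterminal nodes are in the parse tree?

10

[S [Q < [S [Q ( )]] >] [S [Q ( )] [S [Q ( )] [S [Q < >]]]]]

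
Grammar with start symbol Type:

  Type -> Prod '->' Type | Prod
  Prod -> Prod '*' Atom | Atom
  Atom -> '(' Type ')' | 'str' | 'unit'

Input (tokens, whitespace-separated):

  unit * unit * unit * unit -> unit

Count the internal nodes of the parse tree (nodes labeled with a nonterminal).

[Type [Prod [Prod [Prod [Prod [Atom unit]] * [Atom unit]] * [Atom unit]] * [Atom unit]] -> [Type [Prod [Atom unit]]]]

12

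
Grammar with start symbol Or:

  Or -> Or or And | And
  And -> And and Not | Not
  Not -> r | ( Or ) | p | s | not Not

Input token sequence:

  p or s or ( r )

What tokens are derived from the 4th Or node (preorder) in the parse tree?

[Or [Or [Or [And [Not p]]] or [And [Not s]]] or [And [Not ( [Or [And [Not r]]] )]]]

r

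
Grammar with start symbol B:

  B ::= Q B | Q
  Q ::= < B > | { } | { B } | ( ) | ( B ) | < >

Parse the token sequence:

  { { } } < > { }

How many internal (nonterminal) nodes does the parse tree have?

[B [Q { [B [Q { }]] }] [B [Q < >] [B [Q { }]]]]

8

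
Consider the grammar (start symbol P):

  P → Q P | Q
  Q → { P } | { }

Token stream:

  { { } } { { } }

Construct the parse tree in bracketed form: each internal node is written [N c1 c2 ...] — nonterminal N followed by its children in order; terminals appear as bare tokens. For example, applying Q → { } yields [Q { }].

P
Q P
{ P } P
{ Q } P
{ { } } P
{ { } } Q
{ { } } { P }
{ { } } { Q }
{ { } } { { } }

[P [Q { [P [Q { }]] }] [P [Q { [P [Q { }]] }]]]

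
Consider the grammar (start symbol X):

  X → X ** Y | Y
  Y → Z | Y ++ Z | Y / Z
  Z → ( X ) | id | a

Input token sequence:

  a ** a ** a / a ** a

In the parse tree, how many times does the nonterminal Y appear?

[X [X [X [X [Y [Z a]]] ** [Y [Z a]]] ** [Y [Y [Z a]] / [Z a]]] ** [Y [Z a]]]

5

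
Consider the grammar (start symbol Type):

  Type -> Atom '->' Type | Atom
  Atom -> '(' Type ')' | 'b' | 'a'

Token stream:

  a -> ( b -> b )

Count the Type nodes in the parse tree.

[Type [Atom a] -> [Type [Atom ( [Type [Atom b] -> [Type [Atom b]]] )]]]

4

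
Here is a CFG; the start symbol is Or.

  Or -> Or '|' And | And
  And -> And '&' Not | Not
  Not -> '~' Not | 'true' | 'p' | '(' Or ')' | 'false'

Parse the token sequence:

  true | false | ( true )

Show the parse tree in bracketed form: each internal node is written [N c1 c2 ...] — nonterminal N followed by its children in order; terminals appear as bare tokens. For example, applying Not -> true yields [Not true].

Or
Or | And
Or | And | And
And | And | And
Not | And | And
true | And | And
true | Not | And
true | false | And
true | false | Not
true | false | ( Or )
true | false | ( And )
true | false | ( Not )
true | false | ( true )

[Or [Or [Or [And [Not true]]] | [And [Not false]]] | [And [Not ( [Or [And [Not true]]] )]]]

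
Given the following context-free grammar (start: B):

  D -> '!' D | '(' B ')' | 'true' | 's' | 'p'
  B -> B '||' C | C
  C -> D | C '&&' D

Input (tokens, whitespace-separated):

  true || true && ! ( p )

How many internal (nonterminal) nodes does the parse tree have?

12

[B [B [C [D true]]] || [C [C [D true]] && [D ! [D ( [B [C [D p]]] )]]]]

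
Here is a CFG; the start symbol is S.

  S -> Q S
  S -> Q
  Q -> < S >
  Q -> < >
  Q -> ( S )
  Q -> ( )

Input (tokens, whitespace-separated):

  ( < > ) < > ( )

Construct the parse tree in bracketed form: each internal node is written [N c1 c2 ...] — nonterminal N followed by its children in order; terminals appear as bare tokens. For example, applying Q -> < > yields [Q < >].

[S [Q ( [S [Q < >]] )] [S [Q < >] [S [Q ( )]]]]

S
Q S
( S ) S
( Q ) S
( < > ) S
( < > ) Q S
( < > ) < > S
( < > ) < > Q
( < > ) < > ( )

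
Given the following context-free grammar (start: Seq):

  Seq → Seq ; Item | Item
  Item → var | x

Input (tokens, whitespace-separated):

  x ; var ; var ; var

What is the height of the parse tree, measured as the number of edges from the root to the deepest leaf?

5

[Seq [Seq [Seq [Seq [Item x]] ; [Item var]] ; [Item var]] ; [Item var]]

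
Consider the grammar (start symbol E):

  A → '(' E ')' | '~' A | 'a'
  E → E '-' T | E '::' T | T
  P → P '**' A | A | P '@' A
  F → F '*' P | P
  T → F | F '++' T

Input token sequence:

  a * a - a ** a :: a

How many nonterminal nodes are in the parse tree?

[E [E [E [T [F [F [P [A a]]] * [P [A a]]]]] - [T [F [P [P [A a]] ** [A a]]]]] :: [T [F [P [A a]]]]]

20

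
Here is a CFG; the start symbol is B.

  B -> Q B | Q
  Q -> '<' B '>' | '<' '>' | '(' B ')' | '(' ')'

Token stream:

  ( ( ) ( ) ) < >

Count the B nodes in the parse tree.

4

[B [Q ( [B [Q ( )] [B [Q ( )]]] )] [B [Q < >]]]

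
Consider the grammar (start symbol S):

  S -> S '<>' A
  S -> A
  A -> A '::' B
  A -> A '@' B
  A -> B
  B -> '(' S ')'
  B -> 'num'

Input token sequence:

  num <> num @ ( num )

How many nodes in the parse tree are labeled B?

4

[S [S [A [B num]]] <> [A [A [B num]] @ [B ( [S [A [B num]]] )]]]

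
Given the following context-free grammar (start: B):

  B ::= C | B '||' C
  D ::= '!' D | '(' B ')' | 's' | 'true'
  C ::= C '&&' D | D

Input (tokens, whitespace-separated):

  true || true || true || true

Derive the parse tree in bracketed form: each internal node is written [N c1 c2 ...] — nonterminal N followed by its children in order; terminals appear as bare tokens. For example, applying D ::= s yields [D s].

[B [B [B [B [C [D true]]] || [C [D true]]] || [C [D true]]] || [C [D true]]]

B
B || C
B || C || C
B || C || C || C
C || C || C || C
D || C || C || C
true || C || C || C
true || D || C || C
true || true || C || C
true || true || D || C
true || true || true || C
true || true || true || D
true || true || true || true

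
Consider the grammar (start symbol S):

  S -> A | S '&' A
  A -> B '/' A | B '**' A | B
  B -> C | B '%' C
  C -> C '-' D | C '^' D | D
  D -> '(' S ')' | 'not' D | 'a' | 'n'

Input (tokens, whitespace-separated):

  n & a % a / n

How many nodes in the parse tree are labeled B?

4

[S [S [A [B [C [D n]]]]] & [A [B [B [C [D a]]] % [C [D a]]] / [A [B [C [D n]]]]]]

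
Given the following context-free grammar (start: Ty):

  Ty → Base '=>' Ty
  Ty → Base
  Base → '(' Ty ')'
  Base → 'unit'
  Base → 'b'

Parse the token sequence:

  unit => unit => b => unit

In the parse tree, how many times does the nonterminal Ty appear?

[Ty [Base unit] => [Ty [Base unit] => [Ty [Base b] => [Ty [Base unit]]]]]

4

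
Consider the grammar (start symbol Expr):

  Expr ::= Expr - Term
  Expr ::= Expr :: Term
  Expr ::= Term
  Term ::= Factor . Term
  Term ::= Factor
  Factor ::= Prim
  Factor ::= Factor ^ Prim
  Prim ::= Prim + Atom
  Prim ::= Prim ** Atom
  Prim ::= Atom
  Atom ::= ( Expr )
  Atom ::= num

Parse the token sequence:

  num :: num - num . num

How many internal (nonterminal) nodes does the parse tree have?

[Expr [Expr [Expr [Term [Factor [Prim [Atom num]]]]] :: [Term [Factor [Prim [Atom num]]]]] - [Term [Factor [Prim [Atom num]]] . [Term [Factor [Prim [Atom num]]]]]]

19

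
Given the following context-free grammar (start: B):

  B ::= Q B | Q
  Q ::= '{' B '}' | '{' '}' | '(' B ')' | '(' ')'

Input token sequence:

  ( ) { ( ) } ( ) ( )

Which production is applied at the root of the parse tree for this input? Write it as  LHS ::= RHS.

B ::= Q B

[B [Q ( )] [B [Q { [B [Q ( )]] }] [B [Q ( )] [B [Q ( )]]]]]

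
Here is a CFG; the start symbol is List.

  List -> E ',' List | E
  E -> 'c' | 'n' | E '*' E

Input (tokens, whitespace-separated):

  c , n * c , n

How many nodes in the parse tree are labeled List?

[List [E c] , [List [E [E n] * [E c]] , [List [E n]]]]

3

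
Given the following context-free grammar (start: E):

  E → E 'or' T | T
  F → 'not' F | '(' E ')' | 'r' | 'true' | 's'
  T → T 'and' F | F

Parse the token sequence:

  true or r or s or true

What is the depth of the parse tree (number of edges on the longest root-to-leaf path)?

[E [E [E [E [T [F true]]] or [T [F r]]] or [T [F s]]] or [T [F true]]]

6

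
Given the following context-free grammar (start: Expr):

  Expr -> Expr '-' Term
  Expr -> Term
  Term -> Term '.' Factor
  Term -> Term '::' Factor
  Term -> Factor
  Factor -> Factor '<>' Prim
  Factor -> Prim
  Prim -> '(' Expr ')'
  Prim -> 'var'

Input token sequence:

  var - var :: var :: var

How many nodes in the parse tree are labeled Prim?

[Expr [Expr [Term [Factor [Prim var]]]] - [Term [Term [Term [Factor [Prim var]]] :: [Factor [Prim var]]] :: [Factor [Prim var]]]]

4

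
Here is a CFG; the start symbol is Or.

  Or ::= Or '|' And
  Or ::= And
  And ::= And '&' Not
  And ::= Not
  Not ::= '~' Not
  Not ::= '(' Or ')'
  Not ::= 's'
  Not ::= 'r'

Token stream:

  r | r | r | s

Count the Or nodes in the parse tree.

4

[Or [Or [Or [Or [And [Not r]]] | [And [Not r]]] | [And [Not r]]] | [And [Not s]]]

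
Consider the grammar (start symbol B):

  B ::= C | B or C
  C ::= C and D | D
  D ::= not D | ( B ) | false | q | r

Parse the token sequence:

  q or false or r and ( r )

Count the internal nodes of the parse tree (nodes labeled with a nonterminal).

14

[B [B [B [C [D q]]] or [C [D false]]] or [C [C [D r]] and [D ( [B [C [D r]]] )]]]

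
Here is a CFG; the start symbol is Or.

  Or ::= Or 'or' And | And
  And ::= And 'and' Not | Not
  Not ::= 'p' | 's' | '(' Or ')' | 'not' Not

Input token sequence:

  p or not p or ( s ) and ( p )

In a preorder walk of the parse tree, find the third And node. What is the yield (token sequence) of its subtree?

[Or [Or [Or [And [Not p]]] or [And [Not not [Not p]]]] or [And [And [Not ( [Or [And [Not s]]] )]] and [Not ( [Or [And [Not p]]] )]]]

( s ) and ( p )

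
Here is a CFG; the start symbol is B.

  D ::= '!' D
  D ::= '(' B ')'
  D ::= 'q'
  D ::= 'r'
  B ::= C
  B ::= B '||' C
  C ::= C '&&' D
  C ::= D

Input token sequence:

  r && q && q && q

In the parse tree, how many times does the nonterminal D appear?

[B [C [C [C [C [D r]] && [D q]] && [D q]] && [D q]]]

4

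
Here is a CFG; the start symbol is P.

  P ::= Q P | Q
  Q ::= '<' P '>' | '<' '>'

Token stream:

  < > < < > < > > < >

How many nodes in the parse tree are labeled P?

5

[P [Q < >] [P [Q < [P [Q < >] [P [Q < >]]] >] [P [Q < >]]]]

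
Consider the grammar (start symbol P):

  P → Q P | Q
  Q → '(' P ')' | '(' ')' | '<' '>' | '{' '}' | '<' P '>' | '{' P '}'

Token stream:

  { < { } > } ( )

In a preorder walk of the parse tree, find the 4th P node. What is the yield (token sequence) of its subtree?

( )

[P [Q { [P [Q < [P [Q { }]] >]] }] [P [Q ( )]]]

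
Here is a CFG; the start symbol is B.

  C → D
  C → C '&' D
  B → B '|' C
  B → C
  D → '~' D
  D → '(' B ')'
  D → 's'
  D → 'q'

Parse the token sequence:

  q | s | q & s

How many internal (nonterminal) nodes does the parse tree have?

[B [B [B [C [D q]]] | [C [D s]]] | [C [C [D q]] & [D s]]]

11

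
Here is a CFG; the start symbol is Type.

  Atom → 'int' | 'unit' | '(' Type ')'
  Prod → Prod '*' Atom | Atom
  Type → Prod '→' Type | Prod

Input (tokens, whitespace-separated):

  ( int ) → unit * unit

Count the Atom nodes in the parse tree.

4

[Type [Prod [Atom ( [Type [Prod [Atom int]]] )]] → [Type [Prod [Prod [Atom unit]] * [Atom unit]]]]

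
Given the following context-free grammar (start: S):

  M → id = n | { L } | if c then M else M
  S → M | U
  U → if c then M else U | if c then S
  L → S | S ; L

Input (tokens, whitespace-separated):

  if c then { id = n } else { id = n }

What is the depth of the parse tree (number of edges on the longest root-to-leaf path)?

[S [M if c then [M { [L [S [M id = n]]] }] else [M { [L [S [M id = n]]] }]]]

6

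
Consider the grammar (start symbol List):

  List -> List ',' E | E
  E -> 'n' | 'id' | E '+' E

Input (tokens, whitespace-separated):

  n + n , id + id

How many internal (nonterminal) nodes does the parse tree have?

[List [List [E [E n] + [E n]]] , [E [E id] + [E id]]]

8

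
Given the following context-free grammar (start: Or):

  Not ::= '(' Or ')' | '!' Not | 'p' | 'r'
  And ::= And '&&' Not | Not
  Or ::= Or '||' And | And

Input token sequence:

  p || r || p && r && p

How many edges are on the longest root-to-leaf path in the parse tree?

5

[Or [Or [Or [And [Not p]]] || [And [Not r]]] || [And [And [And [Not p]] && [Not r]] && [Not p]]]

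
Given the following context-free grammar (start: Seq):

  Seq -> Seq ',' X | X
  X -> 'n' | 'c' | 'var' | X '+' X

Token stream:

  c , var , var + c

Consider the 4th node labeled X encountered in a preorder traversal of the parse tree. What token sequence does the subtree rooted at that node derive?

var

[Seq [Seq [Seq [X c]] , [X var]] , [X [X var] + [X c]]]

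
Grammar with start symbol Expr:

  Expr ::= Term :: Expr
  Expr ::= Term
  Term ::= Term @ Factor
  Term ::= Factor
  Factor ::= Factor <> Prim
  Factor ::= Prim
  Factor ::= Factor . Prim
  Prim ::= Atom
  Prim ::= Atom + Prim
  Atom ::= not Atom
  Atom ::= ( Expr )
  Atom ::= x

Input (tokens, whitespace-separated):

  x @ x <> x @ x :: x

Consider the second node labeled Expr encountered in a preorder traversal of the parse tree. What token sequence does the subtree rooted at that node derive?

x

[Expr [Term [Term [Term [Factor [Prim [Atom x]]]] @ [Factor [Factor [Prim [Atom x]]] <> [Prim [Atom x]]]] @ [Factor [Prim [Atom x]]]] :: [Expr [Term [Factor [Prim [Atom x]]]]]]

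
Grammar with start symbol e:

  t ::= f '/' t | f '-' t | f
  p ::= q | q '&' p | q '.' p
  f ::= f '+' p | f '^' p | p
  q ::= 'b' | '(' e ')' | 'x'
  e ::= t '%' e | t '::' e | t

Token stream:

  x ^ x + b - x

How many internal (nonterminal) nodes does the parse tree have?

[e [t [f [f [f [p [q x]]] ^ [p [q x]]] + [p [q b]]] - [t [f [p [q x]]]]]]

15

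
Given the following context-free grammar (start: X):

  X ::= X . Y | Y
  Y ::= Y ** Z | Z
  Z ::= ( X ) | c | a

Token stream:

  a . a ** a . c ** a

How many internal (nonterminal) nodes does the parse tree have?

[X [X [X [Y [Z a]]] . [Y [Y [Z a]] ** [Z a]]] . [Y [Y [Z c]] ** [Z a]]]

13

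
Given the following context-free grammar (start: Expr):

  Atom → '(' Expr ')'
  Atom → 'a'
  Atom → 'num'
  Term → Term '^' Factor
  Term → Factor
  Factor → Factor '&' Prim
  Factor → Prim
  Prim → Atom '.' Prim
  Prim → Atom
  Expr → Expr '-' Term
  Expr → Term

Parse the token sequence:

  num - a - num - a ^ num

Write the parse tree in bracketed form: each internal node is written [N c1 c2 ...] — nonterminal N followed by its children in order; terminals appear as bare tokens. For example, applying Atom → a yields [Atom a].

[Expr [Expr [Expr [Expr [Term [Factor [Prim [Atom num]]]]] - [Term [Factor [Prim [Atom a]]]]] - [Term [Factor [Prim [Atom num]]]]] - [Term [Term [Factor [Prim [Atom a]]]] ^ [Factor [Prim [Atom num]]]]]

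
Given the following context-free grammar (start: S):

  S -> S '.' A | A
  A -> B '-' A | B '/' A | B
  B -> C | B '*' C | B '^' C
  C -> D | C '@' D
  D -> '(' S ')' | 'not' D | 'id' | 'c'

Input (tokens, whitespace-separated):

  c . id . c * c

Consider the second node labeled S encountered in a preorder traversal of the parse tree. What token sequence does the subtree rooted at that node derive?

c . id

[S [S [S [A [B [C [D c]]]]] . [A [B [C [D id]]]]] . [A [B [B [C [D c]]] * [C [D c]]]]]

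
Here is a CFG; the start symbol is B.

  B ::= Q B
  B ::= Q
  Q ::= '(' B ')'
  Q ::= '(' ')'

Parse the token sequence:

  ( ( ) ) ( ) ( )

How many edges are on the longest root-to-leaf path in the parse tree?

[B [Q ( [B [Q ( )]] )] [B [Q ( )] [B [Q ( )]]]]

4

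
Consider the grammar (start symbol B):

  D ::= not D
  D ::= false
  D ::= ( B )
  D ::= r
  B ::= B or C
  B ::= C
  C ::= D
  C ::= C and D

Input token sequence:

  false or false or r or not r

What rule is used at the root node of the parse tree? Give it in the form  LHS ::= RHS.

B ::= B or C

[B [B [B [B [C [D false]]] or [C [D false]]] or [C [D r]]] or [C [D not [D r]]]]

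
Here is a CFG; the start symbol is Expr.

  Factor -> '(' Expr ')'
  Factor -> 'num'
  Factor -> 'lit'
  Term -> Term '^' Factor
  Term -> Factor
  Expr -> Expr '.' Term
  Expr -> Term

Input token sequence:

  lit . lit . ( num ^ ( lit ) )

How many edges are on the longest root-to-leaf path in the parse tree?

[Expr [Expr [Expr [Term [Factor lit]]] . [Term [Factor lit]]] . [Term [Factor ( [Expr [Term [Term [Factor num]] ^ [Factor ( [Expr [Term [Factor lit]]] )]]] )]]]

9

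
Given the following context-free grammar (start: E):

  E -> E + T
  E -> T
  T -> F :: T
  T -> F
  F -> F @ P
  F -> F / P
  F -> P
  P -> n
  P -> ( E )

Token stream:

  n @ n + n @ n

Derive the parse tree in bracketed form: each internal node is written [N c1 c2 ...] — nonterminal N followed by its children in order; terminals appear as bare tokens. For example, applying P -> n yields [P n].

[E [E [T [F [F [P n]] @ [P n]]]] + [T [F [F [P n]] @ [P n]]]]

E
E + T
T + T
F + T
F @ P + T
P @ P + T
n @ P + T
n @ n + T
n @ n + F
n @ n + F @ P
n @ n + P @ P
n @ n + n @ P
n @ n + n @ n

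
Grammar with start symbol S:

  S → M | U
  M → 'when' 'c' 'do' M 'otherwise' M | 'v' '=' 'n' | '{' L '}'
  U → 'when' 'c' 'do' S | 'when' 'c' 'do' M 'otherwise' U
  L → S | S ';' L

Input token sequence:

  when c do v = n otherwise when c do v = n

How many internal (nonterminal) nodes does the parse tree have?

6

[S [U when c do [M v = n] otherwise [U when c do [S [M v = n]]]]]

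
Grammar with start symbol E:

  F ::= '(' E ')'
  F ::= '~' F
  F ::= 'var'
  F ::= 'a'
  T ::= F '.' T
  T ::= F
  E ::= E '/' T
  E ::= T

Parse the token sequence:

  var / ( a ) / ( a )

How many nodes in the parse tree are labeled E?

[E [E [E [T [F var]]] / [T [F ( [E [T [F a]]] )]]] / [T [F ( [E [T [F a]]] )]]]

5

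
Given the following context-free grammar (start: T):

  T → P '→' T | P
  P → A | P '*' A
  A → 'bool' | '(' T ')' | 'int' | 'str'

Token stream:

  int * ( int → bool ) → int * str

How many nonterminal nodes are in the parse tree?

[T [P [P [A int]] * [A ( [T [P [A int]] → [T [P [A bool]]]] )]] → [T [P [P [A int]] * [A str]]]]

16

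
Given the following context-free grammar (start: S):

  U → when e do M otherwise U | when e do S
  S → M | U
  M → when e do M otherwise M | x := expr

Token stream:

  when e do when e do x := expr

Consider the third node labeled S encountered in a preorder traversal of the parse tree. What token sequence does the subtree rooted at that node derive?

[S [U when e do [S [U when e do [S [M x := expr]]]]]]

x := expr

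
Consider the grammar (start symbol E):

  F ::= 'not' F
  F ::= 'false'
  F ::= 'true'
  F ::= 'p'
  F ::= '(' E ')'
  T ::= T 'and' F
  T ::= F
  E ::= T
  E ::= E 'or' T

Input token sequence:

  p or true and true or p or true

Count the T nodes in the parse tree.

[E [E [E [E [T [F p]]] or [T [T [F true]] and [F true]]] or [T [F p]]] or [T [F true]]]

5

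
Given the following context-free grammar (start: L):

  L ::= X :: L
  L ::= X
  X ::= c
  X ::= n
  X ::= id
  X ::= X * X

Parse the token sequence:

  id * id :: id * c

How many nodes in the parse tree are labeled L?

2

[L [X [X id] * [X id]] :: [L [X [X id] * [X c]]]]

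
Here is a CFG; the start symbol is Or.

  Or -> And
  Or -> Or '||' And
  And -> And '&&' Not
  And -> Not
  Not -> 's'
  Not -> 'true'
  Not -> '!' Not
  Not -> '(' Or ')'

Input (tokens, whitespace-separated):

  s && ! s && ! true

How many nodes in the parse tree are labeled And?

[Or [And [And [And [Not s]] && [Not ! [Not s]]] && [Not ! [Not true]]]]

3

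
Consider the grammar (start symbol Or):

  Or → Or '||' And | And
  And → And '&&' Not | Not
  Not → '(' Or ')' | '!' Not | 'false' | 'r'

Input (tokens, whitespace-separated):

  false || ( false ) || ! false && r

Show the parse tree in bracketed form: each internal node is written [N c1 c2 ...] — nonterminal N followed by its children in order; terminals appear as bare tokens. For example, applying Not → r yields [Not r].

Or
Or || And
Or || And || And
And || And || And
Not || And || And
false || And || And
false || Not || And
false || ( Or ) || And
false || ( And ) || And
false || ( Not ) || And
false || ( false ) || And
false || ( false ) || And && Not
false || ( false ) || Not && Not
false || ( false ) || ! Not && Not
false || ( false ) || ! false && Not
false || ( false ) || ! false && r

[Or [Or [Or [And [Not false]]] || [And [Not ( [Or [And [Not false]]] )]]] || [And [And [Not ! [Not false]]] && [Not r]]]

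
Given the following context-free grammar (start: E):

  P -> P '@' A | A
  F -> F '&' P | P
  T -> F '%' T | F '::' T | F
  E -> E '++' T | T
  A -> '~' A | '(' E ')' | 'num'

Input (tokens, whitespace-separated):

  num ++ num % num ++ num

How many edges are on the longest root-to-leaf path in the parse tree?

[E [E [E [T [F [P [A num]]]]] ++ [T [F [P [A num]]] % [T [F [P [A num]]]]]] ++ [T [F [P [A num]]]]]

7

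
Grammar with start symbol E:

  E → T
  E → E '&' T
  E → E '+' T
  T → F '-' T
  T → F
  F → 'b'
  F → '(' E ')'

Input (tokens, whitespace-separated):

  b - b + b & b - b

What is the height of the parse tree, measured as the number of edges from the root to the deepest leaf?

[E [E [E [T [F b] - [T [F b]]]] + [T [F b]]] & [T [F b] - [T [F b]]]]

6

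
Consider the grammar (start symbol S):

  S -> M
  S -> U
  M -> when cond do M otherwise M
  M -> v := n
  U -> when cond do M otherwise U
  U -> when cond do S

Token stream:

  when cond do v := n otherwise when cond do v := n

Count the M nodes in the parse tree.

2

[S [U when cond do [M v := n] otherwise [U when cond do [S [M v := n]]]]]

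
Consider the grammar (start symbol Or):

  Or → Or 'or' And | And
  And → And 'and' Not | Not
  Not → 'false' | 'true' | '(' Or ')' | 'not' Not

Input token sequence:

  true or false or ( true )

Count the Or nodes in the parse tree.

[Or [Or [Or [And [Not true]]] or [And [Not false]]] or [And [Not ( [Or [And [Not true]]] )]]]

4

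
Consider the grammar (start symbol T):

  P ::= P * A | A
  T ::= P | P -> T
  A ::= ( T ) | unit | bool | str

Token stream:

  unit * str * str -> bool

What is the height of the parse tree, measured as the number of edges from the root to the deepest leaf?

5

[T [P [P [P [A unit]] * [A str]] * [A str]] -> [T [P [A bool]]]]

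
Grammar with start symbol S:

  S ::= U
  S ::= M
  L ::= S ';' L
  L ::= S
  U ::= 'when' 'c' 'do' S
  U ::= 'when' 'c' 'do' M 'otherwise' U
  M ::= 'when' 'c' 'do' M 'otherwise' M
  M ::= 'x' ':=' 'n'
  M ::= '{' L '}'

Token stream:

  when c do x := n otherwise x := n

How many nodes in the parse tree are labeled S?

[S [M when c do [M x := n] otherwise [M x := n]]]

1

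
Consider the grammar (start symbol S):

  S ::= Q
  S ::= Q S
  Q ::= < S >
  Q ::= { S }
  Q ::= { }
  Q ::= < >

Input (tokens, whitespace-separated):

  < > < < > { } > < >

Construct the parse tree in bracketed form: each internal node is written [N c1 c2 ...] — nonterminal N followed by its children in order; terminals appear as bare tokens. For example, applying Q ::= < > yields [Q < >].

[S [Q < >] [S [Q < [S [Q < >] [S [Q { }]]] >] [S [Q < >]]]]

S
Q S
< > S
< > Q S
< > < S > S
< > < Q S > S
< > < < > S > S
< > < < > Q > S
< > < < > { } > S
< > < < > { } > Q
< > < < > { } > < >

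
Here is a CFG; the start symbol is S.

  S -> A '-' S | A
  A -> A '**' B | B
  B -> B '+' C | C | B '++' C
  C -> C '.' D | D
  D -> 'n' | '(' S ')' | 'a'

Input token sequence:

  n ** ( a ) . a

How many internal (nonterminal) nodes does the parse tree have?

16

[S [A [A [B [C [D n]]]] ** [B [C [C [D ( [S [A [B [C [D a]]]]] )]] . [D a]]]]]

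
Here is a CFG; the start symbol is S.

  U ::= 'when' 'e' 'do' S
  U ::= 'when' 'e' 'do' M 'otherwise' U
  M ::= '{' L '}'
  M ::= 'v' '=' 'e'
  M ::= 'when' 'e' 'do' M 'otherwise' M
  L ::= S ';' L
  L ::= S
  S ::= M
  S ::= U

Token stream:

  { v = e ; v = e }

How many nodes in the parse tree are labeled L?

[S [M { [L [S [M v = e]] ; [L [S [M v = e]]]] }]]

2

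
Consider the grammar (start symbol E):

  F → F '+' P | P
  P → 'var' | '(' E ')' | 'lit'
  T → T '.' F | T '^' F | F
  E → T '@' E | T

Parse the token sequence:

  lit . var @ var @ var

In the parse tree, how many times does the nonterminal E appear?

3

[E [T [T [F [P lit]]] . [F [P var]]] @ [E [T [F [P var]]] @ [E [T [F [P var]]]]]]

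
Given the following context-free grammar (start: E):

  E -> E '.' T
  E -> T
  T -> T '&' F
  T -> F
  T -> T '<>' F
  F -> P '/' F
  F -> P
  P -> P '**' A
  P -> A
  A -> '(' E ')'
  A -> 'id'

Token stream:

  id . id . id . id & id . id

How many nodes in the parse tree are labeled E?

5

[E [E [E [E [E [T [F [P [A id]]]]] . [T [F [P [A id]]]]] . [T [F [P [A id]]]]] . [T [T [F [P [A id]]]] & [F [P [A id]]]]] . [T [F [P [A id]]]]]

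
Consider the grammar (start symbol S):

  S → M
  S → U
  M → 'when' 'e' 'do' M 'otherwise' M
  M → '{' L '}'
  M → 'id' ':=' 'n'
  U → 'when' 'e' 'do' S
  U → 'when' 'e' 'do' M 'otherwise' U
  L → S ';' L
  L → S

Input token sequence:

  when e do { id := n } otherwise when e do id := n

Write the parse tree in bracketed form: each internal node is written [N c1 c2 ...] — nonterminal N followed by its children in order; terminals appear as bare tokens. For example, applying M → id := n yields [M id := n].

S
U
when e do M otherwise U
when e do { L } otherwise U
when e do { S } otherwise U
when e do { M } otherwise U
when e do { id := n } otherwise U
when e do { id := n } otherwise when e do S
when e do { id := n } otherwise when e do M
when e do { id := n } otherwise when e do id := n

[S [U when e do [M { [L [S [M id := n]]] }] otherwise [U when e do [S [M id := n]]]]]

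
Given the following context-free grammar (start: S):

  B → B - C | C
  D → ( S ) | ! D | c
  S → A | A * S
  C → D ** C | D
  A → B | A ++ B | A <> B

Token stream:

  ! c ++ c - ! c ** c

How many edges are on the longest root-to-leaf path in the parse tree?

[S [A [A [B [C [D ! [D c]]]]] ++ [B [B [C [D c]]] - [C [D ! [D c]] ** [C [D c]]]]]]

7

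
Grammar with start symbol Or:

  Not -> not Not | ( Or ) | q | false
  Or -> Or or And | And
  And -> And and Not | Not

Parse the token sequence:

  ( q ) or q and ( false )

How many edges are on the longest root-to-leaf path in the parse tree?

7

[Or [Or [And [Not ( [Or [And [Not q]]] )]]] or [And [And [Not q]] and [Not ( [Or [And [Not false]]] )]]]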